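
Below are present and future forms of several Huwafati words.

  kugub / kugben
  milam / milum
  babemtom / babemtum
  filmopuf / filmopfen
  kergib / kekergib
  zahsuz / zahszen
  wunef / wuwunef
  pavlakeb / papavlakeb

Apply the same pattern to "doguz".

kugub and pavlakeb both end in -b yet inflect differently (kugben, papavlakeb), so the final letter is not what conditions the rule; the last vowel is.
"doguz" has last vowel 'u'. The stems whose last vowel is 'u' (zahsuz → zahszen, kugub → kugben, filmopuf → filmopfen) delete the last vowel and add -en.
So doguz → dogzen.

dogzen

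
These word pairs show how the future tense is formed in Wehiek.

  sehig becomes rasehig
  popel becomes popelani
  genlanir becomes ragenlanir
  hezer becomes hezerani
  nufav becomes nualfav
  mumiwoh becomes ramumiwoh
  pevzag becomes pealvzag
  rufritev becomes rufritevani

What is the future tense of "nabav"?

naalbav

nufav and rufritev both end in -v yet inflect differently (nualfav, rufritevani), so the final letter is not what conditions the rule; the last vowel is.
"nabav" has last vowel 'a'. The stems whose last vowel is 'a' (pevzag → pealvzag, nufav → nualfav) insert -al- after the first vowel.
So nabav → naalbav.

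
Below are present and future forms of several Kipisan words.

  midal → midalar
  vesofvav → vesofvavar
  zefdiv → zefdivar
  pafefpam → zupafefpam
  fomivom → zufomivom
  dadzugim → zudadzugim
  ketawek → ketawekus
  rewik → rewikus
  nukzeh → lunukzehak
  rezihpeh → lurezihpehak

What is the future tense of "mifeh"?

lumifehak

midal and pafefpam both have last vowel 'a' yet inflect differently (midalar, zupafefpam), so the last vowel is not what conditions the rule; the final letter is.
"mifeh" ends in -h. The stems ending in -h (nukzeh → lunukzehak, rezihpeh → lurezihpehak) add lu- … -ak around the stem.
The other patterns: stems ending in -l or -v add -ar; stems ending in -m add the prefix zu-; stems ending in -k add -us.
So mifeh → lumifehak.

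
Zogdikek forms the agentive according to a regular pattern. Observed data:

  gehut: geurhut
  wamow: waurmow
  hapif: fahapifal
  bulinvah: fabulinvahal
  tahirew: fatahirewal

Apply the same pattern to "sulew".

fasulewal

wamow and tahirew both end in -w yet inflect differently (waurmow, fatahirewal), so the final letter is not what conditions the rule; the last vowel is.
"sulew" has last vowel 'e'. The one such stem in the data (tahirew → fatahirewal) adds fa- … -al around the stem, so the same rule applies.
So sulew → fasulewal.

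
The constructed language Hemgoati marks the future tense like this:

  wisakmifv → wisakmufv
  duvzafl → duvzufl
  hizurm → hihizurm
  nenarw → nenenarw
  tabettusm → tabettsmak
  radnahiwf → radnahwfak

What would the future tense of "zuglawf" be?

hizurm and tabettusm both end in -m yet inflect differently (hihizurm, tabettsmak), so the final letter is not what conditions the rule; the second-to-last letter is.
"zuglawf" has second-to-last letter 'w'. The one such stem in the data (radnahiwf → radnahwfak) deletes the last vowel and adds -ak (as does tabettusm), so the same rule applies.
So zuglawf → zuglwfak.

zuglwfak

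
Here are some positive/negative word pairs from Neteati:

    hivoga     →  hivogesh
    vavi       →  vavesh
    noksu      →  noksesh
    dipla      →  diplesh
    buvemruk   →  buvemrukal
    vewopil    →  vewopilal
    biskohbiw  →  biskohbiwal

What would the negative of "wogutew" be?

wogutewal

noksu and buvemruk both have last vowel 'u' yet inflect differently (noksesh, buvemrukal), so the last vowel is not what conditions the rule; whether the stem ends in a vowel or a consonant is.
"wogutew" ends in a consonant. The stems ending in a consonant (buvemruk → buvemrukal, vewopil → vewopilal, biskohbiw → biskohbiwal) add -al.
The other pattern: stems ending in a vowel drop the final letter and add -esh.
So wogutew → wogutewal.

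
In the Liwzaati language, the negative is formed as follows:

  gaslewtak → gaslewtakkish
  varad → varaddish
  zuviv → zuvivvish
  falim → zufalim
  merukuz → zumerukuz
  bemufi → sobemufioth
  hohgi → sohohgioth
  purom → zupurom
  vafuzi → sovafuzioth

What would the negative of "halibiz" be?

"halibiz" ends in -z. The one such stem in the data (merukuz → zumerukuz) adds the prefix zu-, so the same rule applies.
The other patterns: stems ending in -i add so- … -oth around the stem; stems ending in -d, -k or -v double the final consonant and add -ish.
So halibiz → zuhalibiz.

zuhalibiz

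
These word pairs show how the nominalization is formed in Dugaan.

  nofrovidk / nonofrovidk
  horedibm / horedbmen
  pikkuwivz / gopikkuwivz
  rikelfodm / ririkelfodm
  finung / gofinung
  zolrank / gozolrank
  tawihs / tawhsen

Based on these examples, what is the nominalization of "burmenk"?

goburmenk

"burmenk" has second-to-last letter 'n'. The stems whose second-to-last letter is 'n' (zolrank → gozolrank, finung → gofinung) add the prefix go-.
The other patterns: stems whose second-to-last letter is 'd' repeat the first consonant+vowel as a prefix; stems whose second-to-last letter is 'b' or 'h' delete the last vowel and add -en.
So burmenk → goburmenk.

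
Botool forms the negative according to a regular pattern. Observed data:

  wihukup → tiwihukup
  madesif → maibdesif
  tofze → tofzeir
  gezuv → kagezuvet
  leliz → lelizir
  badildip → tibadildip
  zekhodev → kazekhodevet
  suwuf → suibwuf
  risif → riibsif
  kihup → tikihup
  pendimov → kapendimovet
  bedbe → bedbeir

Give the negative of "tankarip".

badildip and madesif both have last vowel 'i' yet inflect differently (tibadildip, maibdesif), so the last vowel is not what conditions the rule; the final letter is.
"tankarip" ends in -p. The stems ending in -p (wihukup → tiwihukup, kihup → tikihup, badildip → tibadildip) add the prefix ti-.
So tankarip → titankarip.

titankarip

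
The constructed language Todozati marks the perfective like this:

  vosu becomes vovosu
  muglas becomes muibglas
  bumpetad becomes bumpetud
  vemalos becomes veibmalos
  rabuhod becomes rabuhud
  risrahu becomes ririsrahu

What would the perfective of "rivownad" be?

rivownud

muglas and bumpetad both have last vowel 'a' yet inflect differently (muibglas, bumpetud), so the last vowel is not what conditions the rule; the final letter is.
"rivownad" ends in -d. The stems ending in -d (bumpetad → bumpetud, rabuhod → rabuhud) change the last vowel to 'u'.
The other patterns: stems ending in -s insert -ib- after the first vowel; stems ending in -u repeat the first consonant+vowel as a prefix.
So rivownad → rivownud.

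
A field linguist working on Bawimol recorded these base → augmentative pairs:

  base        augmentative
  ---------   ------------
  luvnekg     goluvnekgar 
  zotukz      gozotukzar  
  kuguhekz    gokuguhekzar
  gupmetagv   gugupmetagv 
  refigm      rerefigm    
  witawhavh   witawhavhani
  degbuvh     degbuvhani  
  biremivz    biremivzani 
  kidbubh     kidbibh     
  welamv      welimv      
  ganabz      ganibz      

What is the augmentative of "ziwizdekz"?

zotukz and biremivz both end in -z yet inflect differently (gozotukzar, biremivzani), so the final letter is not what conditions the rule; the second-to-last letter is.
"ziwizdekz" has second-to-last letter 'k'. The stems whose second-to-last letter is 'k' (luvnekg → goluvnekgar, zotukz → gozotukzar, kuguhekz → gokuguhekzar) add go- … -ar around the stem.
The other patterns: stems whose second-to-last letter is 'g' repeat the first consonant+vowel as a prefix; stems whose second-to-last letter is 'v' add -ani; stems whose second-to-last letter is 'b' or 'm' change the last vowel to 'i'.
So ziwizdekz → goziwizdekzar.

goziwizdekzar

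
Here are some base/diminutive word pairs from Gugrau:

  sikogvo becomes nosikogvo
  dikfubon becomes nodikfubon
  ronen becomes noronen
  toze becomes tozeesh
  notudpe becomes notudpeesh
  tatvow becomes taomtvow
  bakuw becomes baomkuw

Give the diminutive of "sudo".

nosudo

ronen and toze both have last vowel 'e' yet inflect differently (noronen, tozeesh), so the last vowel is not what conditions the rule; the final letter is.
"sudo" ends in -o. The one such stem in the data (sikogvo → nosikogvo) adds the prefix no-, so the same rule applies.
So sudo → nosudo.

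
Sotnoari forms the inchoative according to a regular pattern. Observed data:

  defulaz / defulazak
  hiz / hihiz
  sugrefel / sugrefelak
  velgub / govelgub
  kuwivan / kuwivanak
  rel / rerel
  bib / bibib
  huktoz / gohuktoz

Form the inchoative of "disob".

godisob

hiz and huktoz both end in -z yet inflect differently (hihiz, gohuktoz), so the final letter is not what conditions the rule; the number of vowels is.
"disob" has 2 vowels. The stems with 2 vowels (huktoz → gohuktoz, velgub → govelgub) add the prefix go-.
The other patterns: stems with 1 vowel repeat the first consonant+vowel as a prefix; stems with 3 vowels add -ak.
So disob → godisob.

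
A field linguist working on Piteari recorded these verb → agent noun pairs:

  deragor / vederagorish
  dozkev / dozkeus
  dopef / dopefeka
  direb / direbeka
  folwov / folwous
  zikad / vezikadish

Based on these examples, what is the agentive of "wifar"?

vewifarish

dopef and dozkev both have last vowel 'e' yet inflect differently (dopefeka, dozkeus), so the last vowel is not what conditions the rule; the final letter is.
"wifar" ends in -r. The one such stem in the data (deragor → vederagorish) adds ve- … -ish around the stem, so the same rule applies.
So wifar → vewifarish.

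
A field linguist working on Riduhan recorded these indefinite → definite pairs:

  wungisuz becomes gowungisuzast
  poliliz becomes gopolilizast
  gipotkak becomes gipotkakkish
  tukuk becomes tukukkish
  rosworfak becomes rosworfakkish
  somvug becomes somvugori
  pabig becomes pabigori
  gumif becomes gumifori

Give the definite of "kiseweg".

kisewegori

"kiseweg" ends in -g. The stems ending in -g (somvug → somvugori, pabig → pabigori) add -ori.
So kiseweg → kisewegori.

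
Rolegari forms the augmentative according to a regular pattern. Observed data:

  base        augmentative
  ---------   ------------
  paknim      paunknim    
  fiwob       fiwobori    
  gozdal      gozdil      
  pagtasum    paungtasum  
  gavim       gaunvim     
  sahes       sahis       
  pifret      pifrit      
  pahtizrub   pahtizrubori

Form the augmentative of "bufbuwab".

"bufbuwab" ends in -b. The stems ending in -b (fiwob → fiwobori, pahtizrub → pahtizrubori) add -ori.
So bufbuwab → bufbuwabori.

bufbuwabori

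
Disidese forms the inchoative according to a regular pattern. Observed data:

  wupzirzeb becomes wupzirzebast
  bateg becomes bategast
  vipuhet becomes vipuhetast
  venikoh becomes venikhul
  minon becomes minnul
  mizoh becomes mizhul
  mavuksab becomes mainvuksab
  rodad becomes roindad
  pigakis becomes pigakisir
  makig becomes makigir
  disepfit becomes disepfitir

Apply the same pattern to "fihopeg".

wupzirzeb and mavuksab both end in -b yet inflect differently (wupzirzebast, mainvuksab), so the final letter is not what conditions the rule; the last vowel is.
"fihopeg" has last vowel 'e'. The stems whose last vowel is 'e' (wupzirzeb → wupzirzebast, bateg → bategast, vipuhet → vipuhetast) add -ast.
So fihopeg → fihopegast.

fihopegast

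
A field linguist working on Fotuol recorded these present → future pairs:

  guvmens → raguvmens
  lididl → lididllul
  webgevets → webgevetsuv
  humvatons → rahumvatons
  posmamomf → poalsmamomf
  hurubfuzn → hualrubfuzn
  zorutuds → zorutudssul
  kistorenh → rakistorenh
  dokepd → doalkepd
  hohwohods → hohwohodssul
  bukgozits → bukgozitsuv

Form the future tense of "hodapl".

guvmens and hohwohods both end in -s yet inflect differently (raguvmens, hohwohodssul), so the final letter is not what conditions the rule; the second-to-last letter is.
"hodapl" has second-to-last letter 'p'. The one such stem in the data (dokepd → doalkepd) inserts -al- after the first vowel (as do posmamomf, hurubfuzn), so the same rule applies.
The other patterns: stems whose second-to-last letter is 'n' add the prefix ra-; stems whose second-to-last letter is 'd' double the final consonant and add -ul; stems whose second-to-last letter is 't' add -uv.
So hodapl → hoaldapl.

hoaldapl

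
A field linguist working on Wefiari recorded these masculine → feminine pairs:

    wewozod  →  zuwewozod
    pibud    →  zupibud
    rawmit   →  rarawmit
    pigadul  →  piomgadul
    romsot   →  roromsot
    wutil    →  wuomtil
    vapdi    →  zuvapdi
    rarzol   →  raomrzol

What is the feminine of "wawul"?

waomwul

"wawul" ends in -l. The stems ending in -l (pigadul → piomgadul, wutil → wuomtil, rarzol → raomrzol) insert -om- after the first vowel.
The other patterns: stems ending in -t repeat the first consonant+vowel as a prefix; stems ending in -d or -i add the prefix zu-.
So wawul → waomwul.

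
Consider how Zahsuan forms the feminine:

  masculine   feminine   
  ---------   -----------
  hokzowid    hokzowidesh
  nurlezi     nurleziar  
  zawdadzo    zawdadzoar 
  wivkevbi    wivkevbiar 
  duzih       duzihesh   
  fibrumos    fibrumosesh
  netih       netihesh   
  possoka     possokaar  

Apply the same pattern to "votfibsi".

"votfibsi" ends in a vowel. The stems ending in a vowel (zawdadzo → zawdadzoar, wivkevbi → wivkevbiar, nurlezi → nurleziar) add -ar.
The other pattern: stems ending in a consonant add -esh.
So votfibsi → votfibsiar.

votfibsiar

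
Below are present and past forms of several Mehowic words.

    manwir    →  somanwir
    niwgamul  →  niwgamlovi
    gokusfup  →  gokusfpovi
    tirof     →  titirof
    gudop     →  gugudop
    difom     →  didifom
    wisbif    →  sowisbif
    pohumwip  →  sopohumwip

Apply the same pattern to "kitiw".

sokitiw

tirof and wisbif both end in -f yet inflect differently (titirof, sowisbif), so the final letter is not what conditions the rule; the last vowel is.
"kitiw" has last vowel 'i'. The stems whose last vowel is 'i' (wisbif → sowisbif, pohumwip → sopohumwip, manwir → somanwir) add the prefix so-.
So kitiw → sokitiw.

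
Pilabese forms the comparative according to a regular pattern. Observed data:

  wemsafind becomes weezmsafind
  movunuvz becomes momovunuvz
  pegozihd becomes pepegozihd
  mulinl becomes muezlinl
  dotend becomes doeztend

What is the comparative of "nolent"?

dotend and pegozihd both end in -d yet inflect differently (doeztend, pepegozihd), so the final letter is not what conditions the rule; the second-to-last letter is.
"nolent" has second-to-last letter 'n'. The stems whose second-to-last letter is 'n' (dotend → doeztend, mulinl → muezlinl, wemsafind → weezmsafind) insert -ez- after the first vowel.
So nolent → noezlent.

noezlent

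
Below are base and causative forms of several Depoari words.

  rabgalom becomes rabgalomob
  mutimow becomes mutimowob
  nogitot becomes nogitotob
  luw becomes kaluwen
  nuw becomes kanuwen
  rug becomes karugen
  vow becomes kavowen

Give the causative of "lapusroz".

lapusrozob

mutimow and luw both end in -w yet inflect differently (mutimowob, kaluwen), so the final letter is not what conditions the rule; the number of vowels is.
"lapusroz" has 3 vowels. The stems with 3 vowels (rabgalom → rabgalomob, mutimow → mutimowob, nogitot → nogitotob) add -ob.
The other pattern: stems with 1 vowel add ka- … -en around the stem.
So lapusroz → lapusrozob.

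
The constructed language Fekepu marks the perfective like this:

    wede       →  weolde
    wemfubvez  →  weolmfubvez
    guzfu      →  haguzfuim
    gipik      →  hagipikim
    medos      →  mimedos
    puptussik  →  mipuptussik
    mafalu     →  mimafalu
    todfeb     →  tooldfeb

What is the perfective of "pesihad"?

mafalu and guzfu both end in -u yet inflect differently (mimafalu, haguzfuim), so the final letter is not what conditions the rule; the first letter is.
"pesihad" begins with p-. The one such stem in the data (puptussik → mipuptussik) adds the prefix mi-, so the same rule applies.
So pesihad → mipesihad.

mipesihad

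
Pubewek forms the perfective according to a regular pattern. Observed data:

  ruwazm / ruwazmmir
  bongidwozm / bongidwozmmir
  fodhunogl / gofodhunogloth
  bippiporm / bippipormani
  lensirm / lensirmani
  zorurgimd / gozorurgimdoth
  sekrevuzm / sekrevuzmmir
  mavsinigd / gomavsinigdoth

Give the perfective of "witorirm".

bongidwozm and lensirm both end in -m yet inflect differently (bongidwozmmir, lensirmani), so the final letter is not what conditions the rule; the second-to-last letter is.
"witorirm" has second-to-last letter 'r'. The stems whose second-to-last letter is 'r' (lensirm → lensirmani, bippiporm → bippipormani) add -ani.
The other patterns: stems whose second-to-last letter is 'z' double the final consonant and add -ir; stems whose second-to-last letter is 'g' or 'm' add go- … -oth around the stem.
So witorirm → witorirmani.

witorirmani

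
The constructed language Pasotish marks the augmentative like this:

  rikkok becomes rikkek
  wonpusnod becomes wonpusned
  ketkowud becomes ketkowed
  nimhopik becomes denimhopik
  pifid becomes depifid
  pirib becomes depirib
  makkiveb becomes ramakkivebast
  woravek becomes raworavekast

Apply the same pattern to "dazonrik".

dedazonrik

rikkok and nimhopik both end in -k yet inflect differently (rikkek, denimhopik), so the final letter is not what conditions the rule; the last vowel is.
"dazonrik" has last vowel 'i'. The stems whose last vowel is 'i' (nimhopik → denimhopik, pifid → depifid, pirib → depirib) add the prefix de-.
The other patterns: stems whose last vowel is 'o' or 'u' change the last vowel to 'e'; stems whose last vowel is 'e' add ra- … -ast around the stem.
So dazonrik → dedazonrik.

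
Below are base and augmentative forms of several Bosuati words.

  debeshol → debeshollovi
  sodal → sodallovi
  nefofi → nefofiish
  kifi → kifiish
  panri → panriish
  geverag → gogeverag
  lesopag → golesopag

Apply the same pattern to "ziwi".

ziwiish

sodal and geverag both have last vowel 'a' yet inflect differently (sodallovi, gogeverag), so the last vowel is not what conditions the rule; the final letter is.
"ziwi" ends in -i. The stems ending in -i (nefofi → nefofiish, kifi → kifiish, panri → panriish) add -ish.
So ziwi → ziwiish.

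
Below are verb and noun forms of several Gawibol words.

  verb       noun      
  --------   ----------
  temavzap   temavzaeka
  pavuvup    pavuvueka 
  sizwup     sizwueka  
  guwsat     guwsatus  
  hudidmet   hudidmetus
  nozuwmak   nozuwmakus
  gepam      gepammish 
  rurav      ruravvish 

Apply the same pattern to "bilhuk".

temavzap and guwsat both have last vowel 'a' yet inflect differently (temavzaeka, guwsatus), so the last vowel is not what conditions the rule; the final letter is.
"bilhuk" ends in -k. The one such stem in the data (nozuwmak → nozuwmakus) adds -us, so the same rule applies.
So bilhuk → bilhukus.

bilhukus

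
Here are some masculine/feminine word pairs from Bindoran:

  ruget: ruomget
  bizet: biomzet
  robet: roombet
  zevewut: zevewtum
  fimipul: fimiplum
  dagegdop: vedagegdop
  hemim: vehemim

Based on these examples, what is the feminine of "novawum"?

novawmum

ruget and zevewut both end in -t yet inflect differently (ruomget, zevewtum), so the final letter is not what conditions the rule; the last vowel is.
"novawum" has last vowel 'u'. The stems whose last vowel is 'u' (zevewut → zevewtum, fimipul → fimiplum) delete the last vowel and add -um.
The other patterns: stems whose last vowel is 'e' insert -om- after the first vowel; stems whose last vowel is 'i' or 'o' add the prefix ve-.
So novawum → novawmum.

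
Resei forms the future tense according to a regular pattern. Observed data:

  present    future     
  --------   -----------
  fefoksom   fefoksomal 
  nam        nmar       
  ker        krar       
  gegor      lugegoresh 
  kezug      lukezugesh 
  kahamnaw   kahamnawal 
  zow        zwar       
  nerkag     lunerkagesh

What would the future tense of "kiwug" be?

lukiwugesh

ker and gegor both end in -r yet inflect differently (krar, lugegoresh), so the final letter is not what conditions the rule; the number of vowels is.
"kiwug" has 2 vowels. The stems with 2 vowels (nerkag → lunerkagesh, kezug → lukezugesh, gegor → lugegoresh) add lu- … -esh around the stem.
So kiwug → lukiwugesh.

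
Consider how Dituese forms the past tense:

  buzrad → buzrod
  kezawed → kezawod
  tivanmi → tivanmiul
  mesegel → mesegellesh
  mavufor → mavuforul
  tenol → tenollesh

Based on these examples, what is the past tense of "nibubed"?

"nibubed" ends in -d. The stems ending in -d (buzrad → buzrod, kezawed → kezawod) change the last vowel to 'o'.
So nibubed → nibubod.

nibubod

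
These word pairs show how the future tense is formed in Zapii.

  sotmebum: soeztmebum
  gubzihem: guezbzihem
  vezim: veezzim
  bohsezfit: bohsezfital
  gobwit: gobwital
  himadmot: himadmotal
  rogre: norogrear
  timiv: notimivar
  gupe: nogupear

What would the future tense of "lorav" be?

noloravar

vezim and bohsezfit both have last vowel 'i' yet inflect differently (veezzim, bohsezfital), so the last vowel is not what conditions the rule; the final letter is.
"lorav" ends in -v. The one such stem in the data (timiv → notimivar) adds no- … -ar around the stem, so the same rule applies.
The other patterns: stems ending in -m insert -ez- after the first vowel; stems ending in -t add -al.
So lorav → noloravar.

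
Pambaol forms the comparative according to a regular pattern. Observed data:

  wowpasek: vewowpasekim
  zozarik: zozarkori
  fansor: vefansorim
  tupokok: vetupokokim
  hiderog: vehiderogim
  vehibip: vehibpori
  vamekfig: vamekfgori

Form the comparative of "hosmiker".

"hosmiker" has last vowel 'e'. The one such stem in the data (wowpasek → vewowpasekim) adds ve- … -im around the stem, so the same rule applies.
The other pattern: stems whose last vowel is 'i' delete the last vowel and add -ori.
So hosmiker → vehosmikerim.

vehosmikerim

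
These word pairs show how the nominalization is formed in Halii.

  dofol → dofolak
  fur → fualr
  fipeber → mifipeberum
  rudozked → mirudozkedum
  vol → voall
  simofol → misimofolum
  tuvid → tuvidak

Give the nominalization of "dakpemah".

midakpemahum

vol and dofol both end in -l yet inflect differently (voall, dofolak), so the final letter is not what conditions the rule; the number of vowels is.
"dakpemah" has 3 vowels. The stems with 3 vowels (fipeber → mifipeberum, simofol → misimofolum, rudozked → mirudozkedum) add mi- … -um around the stem.
So dakpemah → midakpemahum.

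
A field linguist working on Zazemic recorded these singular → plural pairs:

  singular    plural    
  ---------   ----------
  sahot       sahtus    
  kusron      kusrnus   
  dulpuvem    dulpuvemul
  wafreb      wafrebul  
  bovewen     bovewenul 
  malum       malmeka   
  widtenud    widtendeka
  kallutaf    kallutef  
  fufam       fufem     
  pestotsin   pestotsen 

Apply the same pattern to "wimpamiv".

"wimpamiv" has last vowel 'i'. The one such stem in the data (pestotsin → pestotsen) changes the last vowel to 'e' (as do kallutaf, fufam), so the same rule applies.
The other patterns: stems whose last vowel is 'o' delete the last vowel and add -us; stems whose last vowel is 'e' add -ul; stems whose last vowel is 'u' delete the last vowel and add -eka.
So wimpamiv → wimpamev.

wimpamev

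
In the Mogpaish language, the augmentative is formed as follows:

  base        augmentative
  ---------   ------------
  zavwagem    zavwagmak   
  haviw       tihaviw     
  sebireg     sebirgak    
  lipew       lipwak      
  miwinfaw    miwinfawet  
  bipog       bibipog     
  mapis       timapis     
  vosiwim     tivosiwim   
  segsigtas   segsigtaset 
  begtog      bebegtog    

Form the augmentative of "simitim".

sebireg and bipog both end in -g yet inflect differently (sebirgak, bibipog), so the final letter is not what conditions the rule; the last vowel is.
"simitim" has last vowel 'i'. The stems whose last vowel is 'i' (haviw → tihaviw, vosiwim → tivosiwim, mapis → timapis) add the prefix ti-.
The other patterns: stems whose last vowel is 'e' delete the last vowel and add -ak; stems whose last vowel is 'o' repeat the first consonant+vowel as a prefix; stems whose last vowel is 'a' add -et.
So simitim → tisimitim.

tisimitim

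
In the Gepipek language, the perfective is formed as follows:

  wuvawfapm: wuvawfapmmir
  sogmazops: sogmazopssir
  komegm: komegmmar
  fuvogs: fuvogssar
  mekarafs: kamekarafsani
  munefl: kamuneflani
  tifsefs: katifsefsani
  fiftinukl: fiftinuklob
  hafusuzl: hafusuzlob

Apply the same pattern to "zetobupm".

zetobupmmir

wuvawfapm and komegm both end in -m yet inflect differently (wuvawfapmmir, komegmmar), so the final letter is not what conditions the rule; the second-to-last letter is.
"zetobupm" has second-to-last letter 'p'. The stems whose second-to-last letter is 'p' (wuvawfapm → wuvawfapmmir, sogmazops → sogmazopssir) double the final consonant and add -ir.
So zetobupm → zetobupmmir.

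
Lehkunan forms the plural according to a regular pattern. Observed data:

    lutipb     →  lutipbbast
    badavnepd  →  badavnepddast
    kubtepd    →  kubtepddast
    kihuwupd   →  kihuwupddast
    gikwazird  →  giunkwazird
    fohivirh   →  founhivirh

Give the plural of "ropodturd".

rounpodturd

"ropodturd" has second-to-last letter 'r'. The stems whose second-to-last letter is 'r' (gikwazird → giunkwazird, fohivirh → founhivirh) insert -un- after the first vowel.
So ropodturd → rounpodturd.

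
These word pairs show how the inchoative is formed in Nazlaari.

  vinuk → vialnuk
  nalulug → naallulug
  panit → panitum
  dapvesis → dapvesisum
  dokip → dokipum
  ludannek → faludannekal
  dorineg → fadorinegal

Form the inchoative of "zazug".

vinuk and ludannek both end in -k yet inflect differently (vialnuk, faludannekal), so the final letter is not what conditions the rule; the last vowel is.
"zazug" has last vowel 'u'. The stems whose last vowel is 'u' (vinuk → vialnuk, nalulug → naallulug) insert -al- after the first vowel.
So zazug → zaalzug.

zaalzug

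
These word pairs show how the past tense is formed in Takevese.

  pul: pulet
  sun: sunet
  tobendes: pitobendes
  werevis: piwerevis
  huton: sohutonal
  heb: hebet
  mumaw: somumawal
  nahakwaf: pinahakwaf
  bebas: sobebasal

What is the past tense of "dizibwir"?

sun and huton both end in -n yet inflect differently (sunet, sohutonal), so the final letter is not what conditions the rule; the number of vowels is.
"dizibwir" has 3 vowels. The stems with 3 vowels (tobendes → pitobendes, nahakwaf → pinahakwaf, werevis → piwerevis) add the prefix pi-.
The other patterns: stems with 1 vowel add -et; stems with 2 vowels add so- … -al around the stem.
So dizibwir → pidizibwir.

pidizibwir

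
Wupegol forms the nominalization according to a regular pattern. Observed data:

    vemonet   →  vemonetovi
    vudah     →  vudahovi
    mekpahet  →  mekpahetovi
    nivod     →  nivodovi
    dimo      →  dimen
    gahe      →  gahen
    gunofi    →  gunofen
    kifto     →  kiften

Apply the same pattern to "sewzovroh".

sewzovrohovi

nivod and dimo both have last vowel 'o' yet inflect differently (nivodovi, dimen), so the last vowel is not what conditions the rule; whether the stem ends in a vowel or a consonant is.
"sewzovroh" ends in a consonant. The stems ending in a consonant (vemonet → vemonetovi, vudah → vudahovi, mekpahet → mekpahetovi) add -ovi.
The other pattern: stems ending in a vowel drop the final letter and add -en.
So sewzovroh → sewzovrohovi.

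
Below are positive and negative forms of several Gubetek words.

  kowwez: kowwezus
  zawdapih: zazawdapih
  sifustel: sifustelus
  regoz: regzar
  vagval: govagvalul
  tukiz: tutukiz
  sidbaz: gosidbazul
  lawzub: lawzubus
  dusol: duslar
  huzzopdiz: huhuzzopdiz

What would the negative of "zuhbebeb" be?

huzzopdiz and sidbaz both end in -z yet inflect differently (huhuzzopdiz, gosidbazul), so the final letter is not what conditions the rule; the last vowel is.
"zuhbebeb" has last vowel 'e'. The stems whose last vowel is 'e' (kowwez → kowwezus, sifustel → sifustelus) add -us.
The other patterns: stems whose last vowel is 'i' repeat the first consonant+vowel as a prefix; stems whose last vowel is 'a' add go- … -ul around the stem; stems whose last vowel is 'o' delete the last vowel and add -ar.
So zuhbebeb → zuhbebebus.

zuhbebebus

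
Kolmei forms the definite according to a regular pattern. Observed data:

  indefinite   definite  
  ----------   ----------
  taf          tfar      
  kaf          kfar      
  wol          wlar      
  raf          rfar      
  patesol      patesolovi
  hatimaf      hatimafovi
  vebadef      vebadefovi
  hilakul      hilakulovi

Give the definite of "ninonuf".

ninonufovi

"ninonuf" has 3 vowels. The stems with 3 vowels (patesol → patesolovi, hatimaf → hatimafovi, vebadef → vebadefovi) add -ovi.
The other pattern: stems with 1 vowel delete the last vowel and add -ar.
So ninonuf → ninonufovi.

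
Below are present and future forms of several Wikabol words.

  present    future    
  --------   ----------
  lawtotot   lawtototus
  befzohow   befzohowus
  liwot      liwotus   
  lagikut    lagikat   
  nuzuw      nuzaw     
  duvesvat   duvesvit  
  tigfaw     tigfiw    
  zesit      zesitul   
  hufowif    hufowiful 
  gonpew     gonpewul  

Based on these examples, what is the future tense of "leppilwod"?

leppilwodus

lawtotot and lagikut both end in -t yet inflect differently (lawtototus, lagikat), so the final letter is not what conditions the rule; the last vowel is.
"leppilwod" has last vowel 'o'. The stems whose last vowel is 'o' (lawtotot → lawtototus, befzohow → befzohowus, liwot → liwotus) add -us.
So leppilwod → leppilwodus.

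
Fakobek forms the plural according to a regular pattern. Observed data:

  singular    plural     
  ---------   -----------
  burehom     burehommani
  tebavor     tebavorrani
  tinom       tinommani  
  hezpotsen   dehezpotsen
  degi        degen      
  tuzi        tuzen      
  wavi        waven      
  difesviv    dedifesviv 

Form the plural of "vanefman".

tuzi and difesviv both have last vowel 'i' yet inflect differently (tuzen, dedifesviv), so the last vowel is not what conditions the rule; the final letter is.
"vanefman" ends in -n. The one such stem in the data (hezpotsen → dehezpotsen) adds the prefix de-, so the same rule applies.
The other patterns: stems ending in -i drop the final letter and add -en; stems ending in -m or -r double the final consonant and add -ani.
So vanefman → devanefman.

devanefman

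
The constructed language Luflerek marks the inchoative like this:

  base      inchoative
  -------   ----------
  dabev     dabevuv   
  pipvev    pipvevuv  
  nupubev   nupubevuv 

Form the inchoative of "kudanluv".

kudanluvuv

Every pair shown (dabev → dabevuv, pipvev → pipvevuv, nupubev → nupubevuv) follows the same rule: add -uv.
So kudanluv → kudanluvuv.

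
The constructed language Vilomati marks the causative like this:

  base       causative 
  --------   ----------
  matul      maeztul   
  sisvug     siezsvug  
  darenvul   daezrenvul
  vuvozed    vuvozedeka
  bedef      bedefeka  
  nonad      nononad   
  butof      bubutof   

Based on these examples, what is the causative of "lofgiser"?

lofgisereka

vuvozed and nonad both end in -d yet inflect differently (vuvozedeka, nononad), so the final letter is not what conditions the rule; the last vowel is.
"lofgiser" has last vowel 'e'. The stems whose last vowel is 'e' (vuvozed → vuvozedeka, bedef → bedefeka) add -eka.
So lofgiser → lofgisereka.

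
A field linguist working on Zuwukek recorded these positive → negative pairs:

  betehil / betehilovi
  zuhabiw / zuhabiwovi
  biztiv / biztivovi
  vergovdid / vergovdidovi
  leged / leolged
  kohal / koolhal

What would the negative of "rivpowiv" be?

vergovdid and leged both end in -d yet inflect differently (vergovdidovi, leolged), so the final letter is not what conditions the rule; the last vowel is.
"rivpowiv" has last vowel 'i'. The stems whose last vowel is 'i' (betehil → betehilovi, zuhabiw → zuhabiwovi, biztiv → biztivovi) add -ovi.
The other pattern: stems whose last vowel is 'a' or 'e' insert -ol- after the first vowel.
So rivpowiv → rivpowivovi.

rivpowivovi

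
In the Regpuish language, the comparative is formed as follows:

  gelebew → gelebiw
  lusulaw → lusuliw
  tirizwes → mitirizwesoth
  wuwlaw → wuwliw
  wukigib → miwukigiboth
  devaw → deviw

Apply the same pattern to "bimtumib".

gelebew and tirizwes both have last vowel 'e' yet inflect differently (gelebiw, mitirizwesoth), so the last vowel is not what conditions the rule; the final letter is.
"bimtumib" ends in -b. The one such stem in the data (wukigib → miwukigiboth) adds mi- … -oth around the stem, so the same rule applies.
The other pattern: stems ending in -w change the last vowel to 'i'.
So bimtumib → mibimtumiboth.

mibimtumiboth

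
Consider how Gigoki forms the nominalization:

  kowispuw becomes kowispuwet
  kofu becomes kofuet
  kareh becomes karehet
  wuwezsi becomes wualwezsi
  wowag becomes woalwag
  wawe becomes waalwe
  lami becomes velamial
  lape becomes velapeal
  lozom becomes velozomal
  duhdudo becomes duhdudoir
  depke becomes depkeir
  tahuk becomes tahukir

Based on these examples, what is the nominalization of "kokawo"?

kokawoet

"kokawo" begins with k-. The stems beginning with k- (kowispuw → kowispuwet, kofu → kofuet, kareh → karehet) add -et.
So kokawo → kokawoet.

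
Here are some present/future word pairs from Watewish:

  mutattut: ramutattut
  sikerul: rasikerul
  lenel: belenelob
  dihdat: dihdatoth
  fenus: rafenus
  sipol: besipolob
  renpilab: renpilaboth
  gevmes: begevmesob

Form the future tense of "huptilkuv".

rahuptilkuv

dihdat and mutattut both end in -t yet inflect differently (dihdatoth, ramutattut), so the final letter is not what conditions the rule; the last vowel is.
"huptilkuv" has last vowel 'u'. The stems whose last vowel is 'u' (sikerul → rasikerul, mutattut → ramutattut, fenus → rafenus) add the prefix ra-.
So huptilkuv → rahuptilkuv.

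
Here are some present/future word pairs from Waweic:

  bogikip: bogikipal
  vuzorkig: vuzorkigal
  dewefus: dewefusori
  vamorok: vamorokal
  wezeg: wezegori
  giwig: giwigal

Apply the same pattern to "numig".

"numig" has last vowel 'i'. The stems whose last vowel is 'i' (giwig → giwigal, bogikip → bogikipal, vuzorkig → vuzorkigal) add -al.
So numig → numigal.

numigal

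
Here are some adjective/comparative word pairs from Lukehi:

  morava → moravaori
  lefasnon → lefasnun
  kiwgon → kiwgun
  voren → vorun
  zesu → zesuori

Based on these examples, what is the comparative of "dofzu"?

kiwgon and zesu both have 2 vowels yet inflect differently (kiwgun, zesuori), so the number of vowels is not what conditions the rule; whether the stem ends in a vowel or a consonant is.
"dofzu" ends in a vowel. The stems ending in a vowel (zesu → zesuori, morava → moravaori) add -ori.
The other pattern: stems ending in a consonant change the last vowel to 'u'.
So dofzu → dofzuori.

dofzuori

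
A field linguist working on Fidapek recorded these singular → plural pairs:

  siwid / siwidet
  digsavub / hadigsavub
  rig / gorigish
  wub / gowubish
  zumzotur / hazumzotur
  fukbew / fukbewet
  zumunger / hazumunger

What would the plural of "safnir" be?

safniret

wub and digsavub both end in -b yet inflect differently (gowubish, hadigsavub), so the final letter is not what conditions the rule; the number of vowels is.
"safnir" has 2 vowels. The stems with 2 vowels (siwid → siwidet, fukbew → fukbewet) add -et.
So safnir → safniret.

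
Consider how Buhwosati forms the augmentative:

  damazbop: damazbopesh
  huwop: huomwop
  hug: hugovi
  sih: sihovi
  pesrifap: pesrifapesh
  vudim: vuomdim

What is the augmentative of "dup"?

huwop and pesrifap both end in -p yet inflect differently (huomwop, pesrifapesh), so the final letter is not what conditions the rule; the number of vowels is.
"dup" has 1 vowel. The stems with 1 vowel (sih → sihovi, hug → hugovi) add -ovi.
The other patterns: stems with 2 vowels insert -om- after the first vowel; stems with 3 vowels add -esh.
So dup → dupovi.

dupovi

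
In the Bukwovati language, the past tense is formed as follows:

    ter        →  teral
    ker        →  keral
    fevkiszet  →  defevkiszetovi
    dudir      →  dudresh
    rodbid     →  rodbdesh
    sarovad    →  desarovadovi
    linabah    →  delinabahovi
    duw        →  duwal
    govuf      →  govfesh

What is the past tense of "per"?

peral

ter and dudir both end in -r yet inflect differently (teral, dudresh), so the final letter is not what conditions the rule; the number of vowels is.
"per" has 1 vowel. The stems with 1 vowel (ter → teral, ker → keral, duw → duwal) add -al.
So per → peral.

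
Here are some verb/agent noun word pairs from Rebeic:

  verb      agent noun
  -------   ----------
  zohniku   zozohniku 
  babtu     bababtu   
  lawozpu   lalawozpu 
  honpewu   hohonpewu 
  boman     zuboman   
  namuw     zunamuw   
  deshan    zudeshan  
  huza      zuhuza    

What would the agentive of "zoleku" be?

zozoleku

zohniku and namuw both have last vowel 'u' yet inflect differently (zozohniku, zunamuw), so the last vowel is not what conditions the rule; the final letter is.
"zoleku" ends in -u. The stems ending in -u (zohniku → zozohniku, babtu → bababtu, lawozpu → lalawozpu) repeat the first consonant+vowel as a prefix.
The other pattern: stems ending in -a, -n or -w add the prefix zu-.
So zoleku → zozoleku.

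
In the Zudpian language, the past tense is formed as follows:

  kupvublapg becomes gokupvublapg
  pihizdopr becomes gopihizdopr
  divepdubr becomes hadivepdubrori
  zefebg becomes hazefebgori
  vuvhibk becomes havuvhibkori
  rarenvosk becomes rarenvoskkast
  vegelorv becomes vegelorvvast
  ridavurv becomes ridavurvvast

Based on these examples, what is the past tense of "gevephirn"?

pihizdopr and divepdubr both end in -r yet inflect differently (gopihizdopr, hadivepdubrori), so the final letter is not what conditions the rule; the second-to-last letter is.
"gevephirn" has second-to-last letter 'r'. The stems whose second-to-last letter is 'r' (vegelorv → vegelorvvast, ridavurv → ridavurvvast) double the final consonant and add -ast.
So gevephirn → gevephirnnast.

gevephirnnast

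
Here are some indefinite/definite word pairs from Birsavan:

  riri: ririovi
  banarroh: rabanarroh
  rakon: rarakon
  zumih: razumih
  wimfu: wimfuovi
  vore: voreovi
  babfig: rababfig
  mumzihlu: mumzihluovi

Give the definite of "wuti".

wutiovi

riri and zumih both have last vowel 'i' yet inflect differently (ririovi, razumih), so the last vowel is not what conditions the rule; whether the stem ends in a vowel or a consonant is.
"wuti" ends in a vowel. The stems ending in a vowel (riri → ririovi, vore → voreovi, wimfu → wimfuovi) add -ovi.
So wuti → wutiovi.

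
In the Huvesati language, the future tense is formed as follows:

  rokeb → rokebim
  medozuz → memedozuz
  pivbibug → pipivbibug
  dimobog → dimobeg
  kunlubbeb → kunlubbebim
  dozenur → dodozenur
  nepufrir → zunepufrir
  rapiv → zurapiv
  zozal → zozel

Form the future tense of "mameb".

mamebim

dozenur and nepufrir both end in -r yet inflect differently (dodozenur, zunepufrir), so the final letter is not what conditions the rule; the last vowel is.
"mameb" has last vowel 'e'. The stems whose last vowel is 'e' (kunlubbeb → kunlubbebim, rokeb → rokebim) add -im.
So mameb → mamebim.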